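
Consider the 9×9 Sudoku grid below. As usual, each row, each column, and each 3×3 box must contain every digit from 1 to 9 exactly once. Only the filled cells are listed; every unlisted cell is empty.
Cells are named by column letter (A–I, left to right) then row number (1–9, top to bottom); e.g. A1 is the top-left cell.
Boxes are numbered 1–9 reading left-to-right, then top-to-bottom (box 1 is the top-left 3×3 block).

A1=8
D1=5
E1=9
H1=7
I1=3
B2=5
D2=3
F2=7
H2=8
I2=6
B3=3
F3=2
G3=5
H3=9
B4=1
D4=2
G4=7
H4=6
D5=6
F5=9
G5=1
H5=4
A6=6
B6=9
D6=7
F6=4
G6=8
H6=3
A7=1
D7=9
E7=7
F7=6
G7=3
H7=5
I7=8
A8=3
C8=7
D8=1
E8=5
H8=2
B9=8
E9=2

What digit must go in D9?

Row 9 already contains {2, 8}.
Column D already contains {1, 2, 3, 5, 6, 7, 9}.
Its 3×3 block (box 8) already contains {1, 2, 5, 6, 7, 9}.
The only value from 1–9 not eliminated is 4, so D9 = 4.

4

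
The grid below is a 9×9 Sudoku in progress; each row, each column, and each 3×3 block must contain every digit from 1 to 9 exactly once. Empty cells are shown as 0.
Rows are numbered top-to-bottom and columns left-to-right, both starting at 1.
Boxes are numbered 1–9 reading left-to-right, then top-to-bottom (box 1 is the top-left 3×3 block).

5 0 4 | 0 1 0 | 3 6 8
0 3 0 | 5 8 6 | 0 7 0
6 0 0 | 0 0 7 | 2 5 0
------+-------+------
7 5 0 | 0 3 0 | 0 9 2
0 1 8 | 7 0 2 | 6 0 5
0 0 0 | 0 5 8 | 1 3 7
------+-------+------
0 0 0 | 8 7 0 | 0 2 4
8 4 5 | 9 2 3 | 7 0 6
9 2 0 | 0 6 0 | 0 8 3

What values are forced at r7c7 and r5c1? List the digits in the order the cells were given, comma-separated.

9,3

For r7c7:
  Consider where 9 can go in row 7.
  r7c1 is out (column 1 already has a 9).
  r7c2 is out (box 7 already has a 9).
  r7c3 is out (box 7 already has a 9).
  r7c6 is out (box 8 already has a 9).
  So the only cell in row 7 that can hold 9 is r7c7.
  So r7c7 = 9.
For r5c1:
  Consider where 3 can go in box 4.
  r4c3 is out (row 4 already has a 3).
  r6c1 is out (row 6 already has a 3).
  r6c2 is out (row 6 already has a 3).
  r6c3 is out (row 6 already has a 3).
  So the only cell in box 4 that can hold 3 is r5c1.
  So r5c1 = 3.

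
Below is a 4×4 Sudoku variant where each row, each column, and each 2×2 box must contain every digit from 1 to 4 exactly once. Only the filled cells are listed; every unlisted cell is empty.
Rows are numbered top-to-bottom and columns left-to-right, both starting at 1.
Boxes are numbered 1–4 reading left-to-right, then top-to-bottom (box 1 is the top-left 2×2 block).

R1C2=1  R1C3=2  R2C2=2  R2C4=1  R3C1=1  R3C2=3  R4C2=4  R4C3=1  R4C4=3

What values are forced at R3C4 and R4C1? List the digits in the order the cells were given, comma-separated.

For R3C4:
  Consider where 2 can go in row 3.
  R3C3 is out (column 3 already has a 2).
  So the only cell in row 3 that can hold 2 is R3C4.
  So R3C4 = 2.
For R4C1:
  Row 4 already contains {1, 3, 4}.
  Column 1 already contains {1}.
  Its 2×2 block (box 3) already contains {1, 3, 4}.
  The only value from 1–4 not eliminated is 2, so R4C1 = 2.

2,2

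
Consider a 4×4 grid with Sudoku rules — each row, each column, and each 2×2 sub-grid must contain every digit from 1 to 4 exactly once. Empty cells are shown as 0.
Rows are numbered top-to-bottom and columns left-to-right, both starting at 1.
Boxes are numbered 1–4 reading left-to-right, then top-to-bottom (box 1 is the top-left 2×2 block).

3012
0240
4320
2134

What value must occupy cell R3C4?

1

Row 3 already contains {2, 3, 4}.
Column 4 already contains {2, 4}.
Its 2×2 block (box 4) already contains {2, 3, 4}.
The only value from 1–4 not eliminated is 1, so R3C4 = 1.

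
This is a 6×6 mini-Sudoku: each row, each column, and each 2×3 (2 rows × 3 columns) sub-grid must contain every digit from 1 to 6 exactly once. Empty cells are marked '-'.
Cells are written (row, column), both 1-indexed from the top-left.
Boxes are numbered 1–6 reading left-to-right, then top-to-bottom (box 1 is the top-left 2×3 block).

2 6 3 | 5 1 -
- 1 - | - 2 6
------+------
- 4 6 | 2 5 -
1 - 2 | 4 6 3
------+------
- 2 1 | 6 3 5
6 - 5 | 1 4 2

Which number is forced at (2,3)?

4

Row 2 already contains {1, 2, 6}.
Column 3 already contains {1, 2, 3, 5, 6}.
Its 2×3 block (box 1) already contains {1, 2, 3, 6}.
The only value from 1–6 not eliminated is 4, so (2,3) = 4.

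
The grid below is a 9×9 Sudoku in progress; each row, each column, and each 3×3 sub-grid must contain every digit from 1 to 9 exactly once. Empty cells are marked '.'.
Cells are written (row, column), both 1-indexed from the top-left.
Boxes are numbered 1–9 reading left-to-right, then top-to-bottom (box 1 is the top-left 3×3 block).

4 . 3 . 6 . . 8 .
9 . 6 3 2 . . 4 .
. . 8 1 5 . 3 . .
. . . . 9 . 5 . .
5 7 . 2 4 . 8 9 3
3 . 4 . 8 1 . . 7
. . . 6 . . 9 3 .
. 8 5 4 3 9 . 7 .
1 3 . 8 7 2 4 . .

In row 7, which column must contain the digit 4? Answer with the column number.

Consider where 4 can go in row 7.
(7,1) is out (column 1 already has a 4).
(7,3) is out (column 3 already has a 4).
(7,5) is out (column 5 already has a 4).
(7,6) is out (box 8 already has a 4).
(7,9) is out (box 9 already has a 4).
So the only cell in row 7 that can hold 4 is (7,2).
That is column 2.

2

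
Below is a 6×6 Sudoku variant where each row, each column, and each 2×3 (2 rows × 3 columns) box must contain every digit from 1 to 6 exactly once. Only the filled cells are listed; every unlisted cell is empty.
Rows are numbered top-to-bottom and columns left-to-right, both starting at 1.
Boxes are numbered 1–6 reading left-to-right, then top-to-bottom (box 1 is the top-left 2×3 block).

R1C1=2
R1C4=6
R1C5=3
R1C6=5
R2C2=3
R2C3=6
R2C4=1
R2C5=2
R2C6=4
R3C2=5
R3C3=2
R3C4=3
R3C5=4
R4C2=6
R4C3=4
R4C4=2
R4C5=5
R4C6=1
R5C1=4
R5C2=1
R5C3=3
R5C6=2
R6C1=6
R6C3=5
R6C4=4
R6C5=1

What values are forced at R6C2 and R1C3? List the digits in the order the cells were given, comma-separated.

For R6C2:
  Row 6 already contains {1, 4, 5, 6}.
  Column 2 already contains {1, 3, 5, 6}.
  Its 2×3 block (box 5) already contains {1, 3, 4, 5, 6}.
  The only value from 1–6 not eliminated is 2, so R6C2 = 2.
For R1C3:
  Row 1 already contains {2, 3, 5, 6}.
  Column 3 already contains {2, 3, 4, 5, 6}.
  Its 2×3 block (box 1) already contains {2, 3, 6}.
  The only value from 1–6 not eliminated is 1, so R1C3 = 1.

2,1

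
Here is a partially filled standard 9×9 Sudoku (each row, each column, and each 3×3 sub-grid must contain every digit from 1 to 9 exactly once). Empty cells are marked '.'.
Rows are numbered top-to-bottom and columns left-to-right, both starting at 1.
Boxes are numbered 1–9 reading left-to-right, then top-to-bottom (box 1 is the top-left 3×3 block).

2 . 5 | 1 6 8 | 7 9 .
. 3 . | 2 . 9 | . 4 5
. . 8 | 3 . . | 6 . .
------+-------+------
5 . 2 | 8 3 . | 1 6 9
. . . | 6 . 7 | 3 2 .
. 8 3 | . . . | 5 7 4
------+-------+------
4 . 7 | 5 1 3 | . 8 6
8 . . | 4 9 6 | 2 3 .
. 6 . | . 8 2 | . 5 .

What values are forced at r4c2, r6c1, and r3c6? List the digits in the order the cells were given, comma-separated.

7,6,5

For r4c2:
  Consider where 7 can go in box 4.
  r5c1 is out (row 5 already has a 7).
  r5c2 is out (row 5 already has a 7).
  r5c3 is out (row 5 already has a 7).
  r6c1 is out (row 6 already has a 7).
  So the only cell in box 4 that can hold 7 is r4c2.
  So r4c2 = 7.
For r6c1:
  Consider where 6 can go in row 6.
  r6c4 is out (column 4 already has a 6).
  r6c5 is out (column 5 already has a 6).
  r6c6 is out (column 6 already has a 6).
  So the only cell in row 6 that can hold 6 is r6c1.
  So r6c1 = 6.
For r3c6:
  Consider where 5 can go in column 6.
  r4c6 is out (row 4 already has a 5).
  r6c6 is out (row 6 already has a 5).
  So the only cell in column 6 that can hold 5 is r3c6.
  So r3c6 = 5.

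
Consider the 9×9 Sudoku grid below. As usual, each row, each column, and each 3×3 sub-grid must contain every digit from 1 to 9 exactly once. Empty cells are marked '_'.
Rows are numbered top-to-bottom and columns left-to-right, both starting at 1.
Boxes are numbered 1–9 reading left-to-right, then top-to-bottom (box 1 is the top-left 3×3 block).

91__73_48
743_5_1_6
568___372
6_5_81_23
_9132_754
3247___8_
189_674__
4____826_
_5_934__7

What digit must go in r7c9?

5

Row 7 already contains {1, 4, 6, 7, 8, 9}.
Column 9 already contains {2, 3, 4, 6, 7, 8}.
Its 3×3 block (box 9) already contains {2, 4, 6, 7}.
The only value from 1–9 not eliminated is 5, so r7c9 = 5.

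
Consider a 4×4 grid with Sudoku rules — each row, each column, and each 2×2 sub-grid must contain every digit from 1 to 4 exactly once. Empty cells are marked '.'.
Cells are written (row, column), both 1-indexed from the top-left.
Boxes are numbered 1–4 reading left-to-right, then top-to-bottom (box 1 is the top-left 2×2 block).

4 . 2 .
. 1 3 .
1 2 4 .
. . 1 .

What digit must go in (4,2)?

4

Cell (4,2) itself could take any of {3, 4} by direct elimination.
Consider where 4 can go in row 4.
(4,1) is out (column 1 already has a 4).
(4,4) is out (box 4 already has a 4).
So the only cell in row 4 that can hold 4 is (4,2).
Therefore (4,2) = 4.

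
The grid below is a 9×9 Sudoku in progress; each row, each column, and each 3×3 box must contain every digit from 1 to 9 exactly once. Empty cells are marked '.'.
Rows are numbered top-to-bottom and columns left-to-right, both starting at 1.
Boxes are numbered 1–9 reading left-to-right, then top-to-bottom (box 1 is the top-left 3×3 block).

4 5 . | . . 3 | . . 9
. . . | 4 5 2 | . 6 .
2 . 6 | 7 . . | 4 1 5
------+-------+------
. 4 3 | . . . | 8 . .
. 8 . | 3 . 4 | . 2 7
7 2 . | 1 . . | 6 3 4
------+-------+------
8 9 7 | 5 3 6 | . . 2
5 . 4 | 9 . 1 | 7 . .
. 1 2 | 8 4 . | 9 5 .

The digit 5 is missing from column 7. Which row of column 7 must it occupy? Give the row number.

5

Consider where 5 can go in column 7.
r1c7 is out (row 1 already has a 5).
r2c7 is out (row 2 already has a 5).
r7c7 is out (row 7 already has a 5).
So the only cell in column 7 that can hold 5 is r5c7.
That is row 5.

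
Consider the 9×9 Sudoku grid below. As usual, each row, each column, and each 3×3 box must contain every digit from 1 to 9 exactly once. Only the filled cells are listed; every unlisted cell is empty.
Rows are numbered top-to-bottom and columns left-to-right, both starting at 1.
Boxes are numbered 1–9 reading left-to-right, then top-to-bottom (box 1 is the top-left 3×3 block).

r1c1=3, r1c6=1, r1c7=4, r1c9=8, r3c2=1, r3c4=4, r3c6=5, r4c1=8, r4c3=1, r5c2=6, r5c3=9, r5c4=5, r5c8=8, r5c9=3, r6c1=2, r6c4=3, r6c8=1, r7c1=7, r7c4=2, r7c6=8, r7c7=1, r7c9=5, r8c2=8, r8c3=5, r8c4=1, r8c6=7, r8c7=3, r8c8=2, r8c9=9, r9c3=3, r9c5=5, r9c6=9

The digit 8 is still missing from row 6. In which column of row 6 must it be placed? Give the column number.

5

Consider where 8 can go in row 6.
r6c2 is out (column 2 already has a 8).
r6c3 is out (box 4 already has a 8).
r6c6 is out (column 6 already has a 8).
r6c7 is out (box 6 already has a 8).
r6c9 is out (column 9 already has a 8).
So the only cell in row 6 that can hold 8 is r6c5.
That is column 5.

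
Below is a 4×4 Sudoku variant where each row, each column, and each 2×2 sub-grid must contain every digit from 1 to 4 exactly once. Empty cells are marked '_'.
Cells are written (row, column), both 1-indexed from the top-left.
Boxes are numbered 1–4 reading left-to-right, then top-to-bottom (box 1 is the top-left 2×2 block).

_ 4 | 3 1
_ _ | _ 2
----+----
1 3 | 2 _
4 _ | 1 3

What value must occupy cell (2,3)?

4

Row 2 already contains {2}.
Column 3 already contains {1, 2, 3}.
Its 2×2 block (box 2) already contains {1, 2, 3}.
The only value from 1–4 not eliminated is 4, so (2,3) = 4.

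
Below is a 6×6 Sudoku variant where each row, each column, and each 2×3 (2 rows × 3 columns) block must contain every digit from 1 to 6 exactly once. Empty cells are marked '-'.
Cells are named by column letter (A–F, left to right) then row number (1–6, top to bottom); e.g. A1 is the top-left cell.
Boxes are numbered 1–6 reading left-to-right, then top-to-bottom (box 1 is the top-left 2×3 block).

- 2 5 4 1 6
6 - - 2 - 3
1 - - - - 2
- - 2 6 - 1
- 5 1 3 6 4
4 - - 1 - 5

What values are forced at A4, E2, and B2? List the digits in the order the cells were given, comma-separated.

For A4:
  Consider where 5 can go in column A.
  A1 is out (row 1 already has a 5).
  A5 is out (row 5 already has a 5).
  So the only cell in column A that can hold 5 is A4.
  So A4 = 5.
For E2:
  Row 2 already contains {2, 3, 6}.
  Column E already contains {1, 6}.
  Its 2×3 block (box 2) already contains {1, 2, 3, 4, 6}.
  The only value from 1–6 not eliminated is 5, so E2 = 5.
For B2:
  Consider where 1 can go in row 2.
  C2 is out (column C already has a 1).
  E2 is out (column E already has a 1).
  So the only cell in row 2 that can hold 1 is B2.
  So B2 = 1.

5,5,1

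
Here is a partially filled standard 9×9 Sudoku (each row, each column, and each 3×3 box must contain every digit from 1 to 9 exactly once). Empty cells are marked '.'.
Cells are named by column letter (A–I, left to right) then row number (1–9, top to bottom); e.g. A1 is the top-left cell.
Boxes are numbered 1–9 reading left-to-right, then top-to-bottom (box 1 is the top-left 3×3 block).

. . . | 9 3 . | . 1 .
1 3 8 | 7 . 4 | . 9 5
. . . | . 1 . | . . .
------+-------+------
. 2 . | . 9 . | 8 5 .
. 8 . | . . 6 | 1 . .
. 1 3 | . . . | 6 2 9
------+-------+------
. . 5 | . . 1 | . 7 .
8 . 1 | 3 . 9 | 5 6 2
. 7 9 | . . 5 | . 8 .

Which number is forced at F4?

Cell F4 itself could take any of {3, 7} by direct elimination.
Consider where 3 can go in box 5.
D4 is out (column D already has a 3). D5 is out (column D already has a 3). E5 is out (column E already has a 3). D6 is out (row 6 already has a 3). The remaining empty cells in box 5 are similarly blocked.
So the only cell in box 5 that can hold 3 is F4.
Therefore F4 = 3.

3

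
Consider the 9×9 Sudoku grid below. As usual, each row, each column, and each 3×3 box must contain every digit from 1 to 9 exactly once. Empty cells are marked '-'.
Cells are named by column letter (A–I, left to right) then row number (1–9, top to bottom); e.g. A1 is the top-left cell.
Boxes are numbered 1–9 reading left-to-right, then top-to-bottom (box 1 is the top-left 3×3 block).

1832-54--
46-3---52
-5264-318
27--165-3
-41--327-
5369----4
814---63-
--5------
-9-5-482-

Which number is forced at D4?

4

Cell D4 itself could take any of {4, 8} by direct elimination.
Consider where 4 can go in row 4.
C4 is out (column C already has a 4).
H4 is out (box 6 already has a 4).
So the only cell in row 4 that can hold 4 is D4.
Therefore D4 = 4.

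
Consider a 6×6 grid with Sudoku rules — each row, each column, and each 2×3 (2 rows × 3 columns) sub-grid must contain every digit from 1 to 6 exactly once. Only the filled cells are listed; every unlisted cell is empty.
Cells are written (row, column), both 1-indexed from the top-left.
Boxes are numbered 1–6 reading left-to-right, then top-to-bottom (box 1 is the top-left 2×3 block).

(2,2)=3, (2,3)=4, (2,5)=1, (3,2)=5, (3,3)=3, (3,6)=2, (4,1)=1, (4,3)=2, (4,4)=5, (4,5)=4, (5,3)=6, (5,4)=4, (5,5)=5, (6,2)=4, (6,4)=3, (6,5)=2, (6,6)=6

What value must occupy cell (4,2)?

Row 4 already contains {1, 2, 4, 5}.
Column 2 already contains {3, 4, 5}.
Its 2×3 block (box 3) already contains {1, 2, 3, 5}.
The only value from 1–6 not eliminated is 6, so (4,2) = 6.

6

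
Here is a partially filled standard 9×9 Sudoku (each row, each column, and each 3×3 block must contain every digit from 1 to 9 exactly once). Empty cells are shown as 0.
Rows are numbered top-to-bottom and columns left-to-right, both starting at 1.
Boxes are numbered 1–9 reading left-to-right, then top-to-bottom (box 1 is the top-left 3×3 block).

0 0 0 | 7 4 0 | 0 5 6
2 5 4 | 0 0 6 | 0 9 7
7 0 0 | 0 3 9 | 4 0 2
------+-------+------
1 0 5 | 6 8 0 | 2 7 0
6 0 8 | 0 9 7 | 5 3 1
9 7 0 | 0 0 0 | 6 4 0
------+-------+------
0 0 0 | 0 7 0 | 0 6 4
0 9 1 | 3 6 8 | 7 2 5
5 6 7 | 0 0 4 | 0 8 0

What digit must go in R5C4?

Cell R5C4 itself could take any of {2, 4} by direct elimination.
Consider where 4 can go in column 4.
R2C4 is out (row 2 already has a 4).
R3C4 is out (row 3 already has a 4).
R6C4 is out (row 6 already has a 4).
R7C4 is out (row 7 already has a 4).
R9C4 is out (row 9 already has a 4).
So the only cell in column 4 that can hold 4 is R5C4.
Therefore R5C4 = 4.

4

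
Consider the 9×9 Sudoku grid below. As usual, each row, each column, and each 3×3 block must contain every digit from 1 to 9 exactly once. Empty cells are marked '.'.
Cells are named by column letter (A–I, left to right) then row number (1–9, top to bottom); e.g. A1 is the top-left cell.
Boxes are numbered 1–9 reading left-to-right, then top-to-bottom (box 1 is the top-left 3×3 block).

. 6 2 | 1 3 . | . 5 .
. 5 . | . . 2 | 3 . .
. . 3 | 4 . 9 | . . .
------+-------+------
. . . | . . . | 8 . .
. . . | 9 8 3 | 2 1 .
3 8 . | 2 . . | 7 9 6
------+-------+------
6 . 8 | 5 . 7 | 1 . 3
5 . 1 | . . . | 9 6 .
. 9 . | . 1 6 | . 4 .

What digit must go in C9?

7

Row 9 already contains {1, 4, 6, 9}.
Column C already contains {1, 2, 3, 8}.
Its 3×3 block (box 7) already contains {1, 5, 6, 8, 9}.
The only value from 1–9 not eliminated is 7, so C9 = 7.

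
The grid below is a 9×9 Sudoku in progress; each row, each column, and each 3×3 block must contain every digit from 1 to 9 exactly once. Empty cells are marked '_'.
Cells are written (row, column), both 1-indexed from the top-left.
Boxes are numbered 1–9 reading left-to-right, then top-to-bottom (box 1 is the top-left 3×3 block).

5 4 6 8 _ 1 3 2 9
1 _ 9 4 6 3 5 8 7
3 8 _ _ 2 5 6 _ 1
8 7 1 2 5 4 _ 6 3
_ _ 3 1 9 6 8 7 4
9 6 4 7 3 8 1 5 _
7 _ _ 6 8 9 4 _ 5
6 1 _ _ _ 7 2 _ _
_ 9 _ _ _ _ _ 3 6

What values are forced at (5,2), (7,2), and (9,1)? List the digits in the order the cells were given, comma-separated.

For (5,2):
  Consider where 5 can go in row 5.
  (5,1) is out (column 1 already has a 5).
  So the only cell in row 5 that can hold 5 is (5,2).
  So (5,2) = 5.
For (7,2):
  Consider where 3 can go in row 7.
  (7,3) is out (column 3 already has a 3).
  (7,8) is out (column 8 already has a 3).
  So the only cell in row 7 that can hold 3 is (7,2).
  So (7,2) = 3.
For (9,1):
  Consider where 4 can go in box 7.
  (7,2) is out (row 7 already has a 4).
  (7,3) is out (row 7 already has a 4).
  (8,3) is out (column 3 already has a 4).
  (9,3) is out (column 3 already has a 4).
  So the only cell in box 7 that can hold 4 is (9,1).
  So (9,1) = 4.

5,3,4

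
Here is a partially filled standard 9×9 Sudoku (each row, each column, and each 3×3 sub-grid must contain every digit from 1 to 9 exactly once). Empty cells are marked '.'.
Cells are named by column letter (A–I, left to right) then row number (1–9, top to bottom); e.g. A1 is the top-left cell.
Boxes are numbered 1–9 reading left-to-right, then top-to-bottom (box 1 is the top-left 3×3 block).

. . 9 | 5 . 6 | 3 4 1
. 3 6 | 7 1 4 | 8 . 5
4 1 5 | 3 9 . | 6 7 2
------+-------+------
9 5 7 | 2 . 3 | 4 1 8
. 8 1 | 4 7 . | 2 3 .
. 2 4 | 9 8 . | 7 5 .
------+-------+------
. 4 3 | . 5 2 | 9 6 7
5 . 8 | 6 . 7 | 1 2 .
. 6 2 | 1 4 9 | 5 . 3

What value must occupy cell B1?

7

Row 1 already contains {1, 3, 4, 5, 6, 9}.
Column B already contains {1, 2, 3, 4, 5, 6, 8}.
Its 3×3 block (box 1) already contains {1, 3, 4, 5, 6, 9}.
The only value from 1–9 not eliminated is 7, so B1 = 7.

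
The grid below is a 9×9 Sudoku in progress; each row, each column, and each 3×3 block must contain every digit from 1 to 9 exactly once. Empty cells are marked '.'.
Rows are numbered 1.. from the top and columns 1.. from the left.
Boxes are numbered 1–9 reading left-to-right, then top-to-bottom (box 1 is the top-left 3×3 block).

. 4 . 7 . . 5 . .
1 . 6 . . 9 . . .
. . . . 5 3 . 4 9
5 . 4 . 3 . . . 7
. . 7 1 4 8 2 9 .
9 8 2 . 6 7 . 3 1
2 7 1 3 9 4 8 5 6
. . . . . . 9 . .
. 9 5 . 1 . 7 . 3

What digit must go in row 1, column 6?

1

Cell row 1, column 6 itself could take any of {1, 2, 6} by direct elimination.
Consider where 1 can go in box 2.
row 1, column 5 is out (column 5 already has a 1).
row 2, column 4 is out (row 2 already has a 1).
row 2, column 5 is out (row 2 already has a 1).
row 3, column 4 is out (column 4 already has a 1).
So the only cell in box 2 that can hold 1 is row 1, column 6.
Therefore row 1, column 6 = 1.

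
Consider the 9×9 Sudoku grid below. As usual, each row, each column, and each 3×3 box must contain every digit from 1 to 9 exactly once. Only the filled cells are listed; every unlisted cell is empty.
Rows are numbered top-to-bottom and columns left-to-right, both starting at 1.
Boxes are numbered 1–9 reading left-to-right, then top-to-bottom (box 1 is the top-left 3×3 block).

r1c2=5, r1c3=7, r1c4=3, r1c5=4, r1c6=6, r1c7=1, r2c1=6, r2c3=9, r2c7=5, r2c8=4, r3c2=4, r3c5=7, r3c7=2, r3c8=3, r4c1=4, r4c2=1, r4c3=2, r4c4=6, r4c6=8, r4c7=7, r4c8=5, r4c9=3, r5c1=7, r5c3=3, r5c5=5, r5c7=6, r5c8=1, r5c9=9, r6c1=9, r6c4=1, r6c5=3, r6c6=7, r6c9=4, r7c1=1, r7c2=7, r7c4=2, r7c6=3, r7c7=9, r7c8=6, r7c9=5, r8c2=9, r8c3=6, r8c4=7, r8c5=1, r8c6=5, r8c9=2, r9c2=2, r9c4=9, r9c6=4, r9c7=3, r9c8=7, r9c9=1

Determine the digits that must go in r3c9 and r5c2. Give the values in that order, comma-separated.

6,8

For r3c9:
  Consider where 6 can go in row 3.
  r3c1 is out (column 1 already has a 6).
  r3c3 is out (column 3 already has a 6).
  r3c4 is out (column 4 already has a 6).
  r3c6 is out (column 6 already has a 6).
  So the only cell in row 3 that can hold 6 is r3c9.
  So r3c9 = 6.
For r5c2:
  Row 5 already contains {1, 3, 5, 6, 7, 9}.
  Column 2 already contains {1, 2, 4, 5, 7, 9}.
  Its 3×3 block (box 4) already contains {1, 2, 3, 4, 7, 9}.
  The only value from 1–9 not eliminated is 8, so r5c2 = 8.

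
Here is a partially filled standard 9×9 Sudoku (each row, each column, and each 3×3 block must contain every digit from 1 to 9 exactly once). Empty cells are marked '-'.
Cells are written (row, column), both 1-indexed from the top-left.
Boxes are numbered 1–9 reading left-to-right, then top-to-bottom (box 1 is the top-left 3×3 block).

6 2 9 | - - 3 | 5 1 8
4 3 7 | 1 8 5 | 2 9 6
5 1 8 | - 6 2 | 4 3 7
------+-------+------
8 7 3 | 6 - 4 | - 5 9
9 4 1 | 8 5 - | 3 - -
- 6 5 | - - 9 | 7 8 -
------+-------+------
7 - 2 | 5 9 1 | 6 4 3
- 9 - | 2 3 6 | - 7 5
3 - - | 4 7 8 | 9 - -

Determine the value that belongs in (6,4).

3

Row 6 already contains {5, 6, 7, 8, 9}.
Column 4 already contains {1, 2, 4, 5, 6, 8}.
Its 3×3 block (box 5) already contains {4, 5, 6, 8, 9}.
The only value from 1–9 not eliminated is 3, so (6,4) = 3.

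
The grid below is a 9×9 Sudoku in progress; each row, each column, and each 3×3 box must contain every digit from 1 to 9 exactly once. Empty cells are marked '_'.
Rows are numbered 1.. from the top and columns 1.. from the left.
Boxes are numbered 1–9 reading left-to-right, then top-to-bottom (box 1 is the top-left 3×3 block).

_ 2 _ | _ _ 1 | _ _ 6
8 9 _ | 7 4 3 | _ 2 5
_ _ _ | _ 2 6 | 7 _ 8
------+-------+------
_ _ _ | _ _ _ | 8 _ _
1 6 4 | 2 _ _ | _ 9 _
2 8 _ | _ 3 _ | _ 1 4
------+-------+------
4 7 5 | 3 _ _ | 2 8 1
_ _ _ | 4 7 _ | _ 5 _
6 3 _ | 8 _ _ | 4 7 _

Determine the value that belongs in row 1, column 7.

9

Cell row 1, column 7 itself could take any of {3, 9} by direct elimination.
Consider where 9 can go in box 3.
row 1, column 8 is out (column 8 already has a 9).
row 2, column 7 is out (row 2 already has a 9).
row 3, column 8 is out (column 8 already has a 9).
So the only cell in box 3 that can hold 9 is row 1, column 7.
Therefore row 1, column 7 = 9.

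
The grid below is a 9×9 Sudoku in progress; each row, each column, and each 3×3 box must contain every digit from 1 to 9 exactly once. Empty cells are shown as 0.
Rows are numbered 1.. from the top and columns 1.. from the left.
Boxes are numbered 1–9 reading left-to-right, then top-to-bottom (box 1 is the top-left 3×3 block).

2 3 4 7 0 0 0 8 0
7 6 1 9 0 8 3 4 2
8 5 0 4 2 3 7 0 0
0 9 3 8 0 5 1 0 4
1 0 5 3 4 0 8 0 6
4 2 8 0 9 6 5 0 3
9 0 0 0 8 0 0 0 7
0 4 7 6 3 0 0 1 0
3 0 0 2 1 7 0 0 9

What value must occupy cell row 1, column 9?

5

Cell row 1, column 9 itself could take any of {1, 5} by direct elimination.
Consider where 5 can go in box 3.
row 1, column 7 is out (column 7 already has a 5).
row 3, column 8 is out (row 3 already has a 5).
row 3, column 9 is out (row 3 already has a 5).
So the only cell in box 3 that can hold 5 is row 1, column 9.
Therefore row 1, column 9 = 5.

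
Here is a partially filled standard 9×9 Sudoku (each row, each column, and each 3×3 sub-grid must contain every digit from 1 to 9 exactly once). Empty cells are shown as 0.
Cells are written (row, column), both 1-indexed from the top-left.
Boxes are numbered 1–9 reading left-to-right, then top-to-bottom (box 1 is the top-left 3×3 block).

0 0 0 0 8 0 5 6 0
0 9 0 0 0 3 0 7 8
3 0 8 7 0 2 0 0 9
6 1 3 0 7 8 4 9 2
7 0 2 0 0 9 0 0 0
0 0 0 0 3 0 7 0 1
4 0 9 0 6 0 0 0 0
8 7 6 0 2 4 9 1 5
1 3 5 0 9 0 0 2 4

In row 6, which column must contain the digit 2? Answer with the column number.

4

Consider where 2 can go in row 6.
(6,1) is out (box 4 already has a 2).
(6,2) is out (box 4 already has a 2).
(6,3) is out (column 3 already has a 2).
(6,6) is out (column 6 already has a 2).
(6,8) is out (column 8 already has a 2).
So the only cell in row 6 that can hold 2 is (6,4).
That is column 4.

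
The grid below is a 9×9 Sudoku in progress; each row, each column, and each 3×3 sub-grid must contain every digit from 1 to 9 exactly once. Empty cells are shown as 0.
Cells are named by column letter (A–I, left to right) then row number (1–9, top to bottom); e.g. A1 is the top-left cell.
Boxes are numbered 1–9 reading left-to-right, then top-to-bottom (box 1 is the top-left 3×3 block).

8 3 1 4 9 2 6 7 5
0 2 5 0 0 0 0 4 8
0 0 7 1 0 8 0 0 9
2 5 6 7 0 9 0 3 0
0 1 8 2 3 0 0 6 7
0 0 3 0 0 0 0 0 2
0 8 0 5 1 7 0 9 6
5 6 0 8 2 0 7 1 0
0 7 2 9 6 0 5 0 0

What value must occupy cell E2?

7

Row 2 already contains {2, 4, 5, 8}.
Column E already contains {1, 2, 3, 6, 9}.
Its 3×3 block (box 2) already contains {1, 2, 4, 8, 9}.
The only value from 1–9 not eliminated is 7, so E2 = 7.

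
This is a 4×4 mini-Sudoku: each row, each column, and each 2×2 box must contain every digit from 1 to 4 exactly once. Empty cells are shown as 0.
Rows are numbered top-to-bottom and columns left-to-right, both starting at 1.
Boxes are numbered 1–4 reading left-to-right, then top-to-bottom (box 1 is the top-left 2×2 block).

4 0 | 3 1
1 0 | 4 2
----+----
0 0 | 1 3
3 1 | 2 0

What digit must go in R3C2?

Cell R3C2 itself could take any of {2, 4} by direct elimination.
Consider where 4 can go in box 3.
R3C1 is out (column 1 already has a 4).
So the only cell in box 3 that can hold 4 is R3C2.
Therefore R3C2 = 4.

4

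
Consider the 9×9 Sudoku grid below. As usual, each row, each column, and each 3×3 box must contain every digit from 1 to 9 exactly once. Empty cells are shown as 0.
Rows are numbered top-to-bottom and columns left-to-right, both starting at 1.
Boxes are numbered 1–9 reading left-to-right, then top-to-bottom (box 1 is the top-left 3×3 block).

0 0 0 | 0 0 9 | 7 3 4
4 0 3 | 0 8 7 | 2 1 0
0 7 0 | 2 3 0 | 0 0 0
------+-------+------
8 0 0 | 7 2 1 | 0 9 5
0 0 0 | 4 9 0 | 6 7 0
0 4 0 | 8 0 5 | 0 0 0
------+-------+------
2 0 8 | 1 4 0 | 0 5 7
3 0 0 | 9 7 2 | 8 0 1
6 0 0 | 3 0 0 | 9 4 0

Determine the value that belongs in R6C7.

1

Cell R6C7 itself could take any of {1, 3} by direct elimination.
Consider where 1 can go in box 6.
R4C7 is out (row 4 already has a 1).
R5C9 is out (column 9 already has a 1).
R6C8 is out (column 8 already has a 1).
R6C9 is out (column 9 already has a 1).
So the only cell in box 6 that can hold 1 is R6C7.
Therefore R6C7 = 1.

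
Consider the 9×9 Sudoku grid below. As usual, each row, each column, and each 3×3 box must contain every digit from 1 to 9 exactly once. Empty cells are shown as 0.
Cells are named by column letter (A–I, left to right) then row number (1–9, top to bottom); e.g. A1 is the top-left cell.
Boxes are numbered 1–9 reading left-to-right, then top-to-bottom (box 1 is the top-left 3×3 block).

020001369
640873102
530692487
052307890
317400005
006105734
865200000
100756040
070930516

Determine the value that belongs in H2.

5

Row 2 already contains {1, 2, 3, 4, 6, 7, 8}.
Column H already contains {1, 3, 4, 6, 8, 9}.
Its 3×3 block (box 3) already contains {1, 2, 3, 4, 6, 7, 8, 9}.
The only value from 1–9 not eliminated is 5, so H2 = 5.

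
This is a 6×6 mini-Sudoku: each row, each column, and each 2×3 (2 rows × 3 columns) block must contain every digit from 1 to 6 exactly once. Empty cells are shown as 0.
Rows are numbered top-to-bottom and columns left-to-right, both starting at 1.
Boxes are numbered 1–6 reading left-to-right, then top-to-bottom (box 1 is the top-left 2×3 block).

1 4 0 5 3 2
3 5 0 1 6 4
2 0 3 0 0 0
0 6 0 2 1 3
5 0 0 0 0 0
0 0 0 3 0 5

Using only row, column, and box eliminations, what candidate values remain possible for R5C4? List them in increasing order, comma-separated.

4,6

Row 5 already contains {5}.
Column 4 already contains {1, 2, 3, 5}.
Its 2×3 block (box 6) already contains {3, 5}.
Removing those from 1–6 leaves {4, 6} as the candidates for R5C4.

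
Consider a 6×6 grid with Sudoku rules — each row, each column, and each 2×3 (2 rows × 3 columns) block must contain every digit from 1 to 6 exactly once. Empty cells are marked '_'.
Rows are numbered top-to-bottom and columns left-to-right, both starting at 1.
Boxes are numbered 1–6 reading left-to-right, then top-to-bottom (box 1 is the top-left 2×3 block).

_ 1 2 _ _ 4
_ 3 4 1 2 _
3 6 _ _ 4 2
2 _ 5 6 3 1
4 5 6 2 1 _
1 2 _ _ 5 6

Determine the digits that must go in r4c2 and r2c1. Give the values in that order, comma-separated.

For r4c2:
  Row 4 already contains {1, 2, 3, 5, 6}.
  Column 2 already contains {1, 2, 3, 5, 6}.
  Its 2×3 block (box 3) already contains {2, 3, 5, 6}.
  The only value from 1–6 not eliminated is 4, so r4c2 = 4.
For r2c1:
  Consider where 6 can go in row 2.
  r2c6 is out (column 6 already has a 6).
  So the only cell in row 2 that can hold 6 is r2c1.
  So r2c1 = 6.

4,6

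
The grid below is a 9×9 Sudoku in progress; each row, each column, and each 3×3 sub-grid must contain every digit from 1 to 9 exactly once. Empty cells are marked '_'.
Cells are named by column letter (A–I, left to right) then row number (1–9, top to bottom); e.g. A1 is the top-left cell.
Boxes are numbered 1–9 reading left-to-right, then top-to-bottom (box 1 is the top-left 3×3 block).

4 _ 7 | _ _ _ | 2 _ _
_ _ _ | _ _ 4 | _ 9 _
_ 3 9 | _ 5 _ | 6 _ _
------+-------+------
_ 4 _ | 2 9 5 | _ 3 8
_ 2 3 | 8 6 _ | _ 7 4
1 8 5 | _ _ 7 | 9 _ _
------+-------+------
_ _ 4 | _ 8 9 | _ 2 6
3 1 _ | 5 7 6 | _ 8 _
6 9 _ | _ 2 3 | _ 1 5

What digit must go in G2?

8

Cell G2 itself could take any of {1, 3, 5, 7, 8} by direct elimination.
Consider where 8 can go in box 3.
H1 is out (column H already has a 8).
I1 is out (column I already has a 8).
I2 is out (column I already has a 8).
H3 is out (column H already has a 8).
I3 is out (column I already has a 8).
So the only cell in box 3 that can hold 8 is G2.
Therefore G2 = 8.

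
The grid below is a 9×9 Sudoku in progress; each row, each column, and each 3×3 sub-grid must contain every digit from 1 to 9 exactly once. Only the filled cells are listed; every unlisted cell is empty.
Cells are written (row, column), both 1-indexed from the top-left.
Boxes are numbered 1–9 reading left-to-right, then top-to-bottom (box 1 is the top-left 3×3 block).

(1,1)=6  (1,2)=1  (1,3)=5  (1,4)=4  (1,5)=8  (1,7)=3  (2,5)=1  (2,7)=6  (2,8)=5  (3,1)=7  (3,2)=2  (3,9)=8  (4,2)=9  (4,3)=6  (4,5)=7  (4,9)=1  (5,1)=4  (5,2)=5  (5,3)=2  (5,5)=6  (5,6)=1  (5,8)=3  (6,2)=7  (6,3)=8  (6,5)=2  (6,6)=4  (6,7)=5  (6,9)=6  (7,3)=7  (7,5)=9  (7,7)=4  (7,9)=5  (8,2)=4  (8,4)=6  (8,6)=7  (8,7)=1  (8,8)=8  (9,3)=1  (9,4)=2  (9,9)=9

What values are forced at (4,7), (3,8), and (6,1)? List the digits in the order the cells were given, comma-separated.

2,1,1

For (4,7):
  Consider where 2 can go in column 7.
  (3,7) is out (row 3 already has a 2).
  (5,7) is out (row 5 already has a 2).
  (9,7) is out (row 9 already has a 2).
  So the only cell in column 7 that can hold 2 is (4,7).
  So (4,7) = 2.
For (3,8):
  Consider where 1 can go in column 8.
  (1,8) is out (row 1 already has a 1).
  (4,8) is out (row 4 already has a 1).
  (6,8) is out (box 6 already has a 1).
  (7,8) is out (box 9 already has a 1).
  (9,8) is out (row 9 already has a 1).
  So the only cell in column 8 that can hold 1 is (3,8).
  So (3,8) = 1.
For (6,1):
  Consider where 1 can go in column 1.
  (2,1) is out (row 2 already has a 1).
  (4,1) is out (row 4 already has a 1).
  (7,1) is out (box 7 already has a 1).
  (8,1) is out (row 8 already has a 1).
  (9,1) is out (row 9 already has a 1).
  So the only cell in column 1 that can hold 1 is (6,1).
  So (6,1) = 1.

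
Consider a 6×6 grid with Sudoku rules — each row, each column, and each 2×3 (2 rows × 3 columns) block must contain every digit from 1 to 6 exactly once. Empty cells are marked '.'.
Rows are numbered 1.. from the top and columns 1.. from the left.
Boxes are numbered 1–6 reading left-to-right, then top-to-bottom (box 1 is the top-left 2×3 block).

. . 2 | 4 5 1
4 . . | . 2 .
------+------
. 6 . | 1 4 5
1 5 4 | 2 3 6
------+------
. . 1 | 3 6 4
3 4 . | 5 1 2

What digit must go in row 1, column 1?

6

Row 1 already contains {1, 2, 4, 5}.
Column 1 already contains {1, 3, 4}.
Its 2×3 block (box 1) already contains {2, 4}.
The only value from 1–6 not eliminated is 6, so row 1, column 1 = 6.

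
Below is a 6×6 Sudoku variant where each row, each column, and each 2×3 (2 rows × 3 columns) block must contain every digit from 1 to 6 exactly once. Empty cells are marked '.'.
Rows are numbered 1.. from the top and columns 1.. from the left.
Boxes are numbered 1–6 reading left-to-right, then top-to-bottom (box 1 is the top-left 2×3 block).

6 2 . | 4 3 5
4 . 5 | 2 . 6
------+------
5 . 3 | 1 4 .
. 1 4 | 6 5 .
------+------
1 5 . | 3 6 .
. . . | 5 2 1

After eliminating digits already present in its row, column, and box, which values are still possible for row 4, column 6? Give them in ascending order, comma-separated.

2,3

Row 4 already contains {1, 4, 5, 6}.
Column 6 already contains {1, 5, 6}.
Its 2×3 block (box 4) already contains {1, 4, 5, 6}.
Removing those from 1–6 leaves {2, 3} as the candidates for row 4, column 6.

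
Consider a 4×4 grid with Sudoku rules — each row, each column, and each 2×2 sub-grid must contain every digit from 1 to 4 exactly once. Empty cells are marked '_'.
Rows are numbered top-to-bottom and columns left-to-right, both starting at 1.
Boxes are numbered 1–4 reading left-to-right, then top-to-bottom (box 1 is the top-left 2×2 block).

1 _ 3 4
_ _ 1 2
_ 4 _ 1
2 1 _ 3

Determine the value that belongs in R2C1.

Cell R2C1 itself could take any of {3, 4} by direct elimination.
Consider where 4 can go in row 2.
R2C2 is out (column 2 already has a 4).
So the only cell in row 2 that can hold 4 is R2C1.
Therefore R2C1 = 4.

4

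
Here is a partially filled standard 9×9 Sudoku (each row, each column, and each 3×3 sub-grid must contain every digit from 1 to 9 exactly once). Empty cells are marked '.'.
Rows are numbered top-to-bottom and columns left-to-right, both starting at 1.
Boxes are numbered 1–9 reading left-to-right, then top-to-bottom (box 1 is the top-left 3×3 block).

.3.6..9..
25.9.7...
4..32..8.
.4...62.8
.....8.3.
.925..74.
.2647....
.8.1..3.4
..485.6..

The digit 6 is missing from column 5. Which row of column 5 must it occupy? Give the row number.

Consider where 6 can go in column 5.
R1C5 is out (row 1 already has a 6).
R2C5 is out (box 2 already has a 6).
R4C5 is out (row 4 already has a 6).
R5C5 is out (box 5 already has a 6).
R6C5 is out (box 5 already has a 6).
So the only cell in column 5 that can hold 6 is R8C5.
That is row 8.

8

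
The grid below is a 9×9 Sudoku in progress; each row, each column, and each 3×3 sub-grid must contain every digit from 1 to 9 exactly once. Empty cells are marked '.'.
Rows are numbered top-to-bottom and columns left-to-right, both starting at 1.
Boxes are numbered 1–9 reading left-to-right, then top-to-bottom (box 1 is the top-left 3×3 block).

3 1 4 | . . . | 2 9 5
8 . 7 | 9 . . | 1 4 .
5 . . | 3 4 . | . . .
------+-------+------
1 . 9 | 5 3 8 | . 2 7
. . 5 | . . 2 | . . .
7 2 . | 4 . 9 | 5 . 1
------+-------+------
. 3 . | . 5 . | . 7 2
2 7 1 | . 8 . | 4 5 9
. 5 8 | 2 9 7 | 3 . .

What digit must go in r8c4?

Row 8 already contains {1, 2, 4, 5, 7, 8, 9}.
Column 4 already contains {2, 3, 4, 5, 9}.
Its 3×3 block (box 8) already contains {2, 5, 7, 8, 9}.
The only value from 1–9 not eliminated is 6, so r8c4 = 6.

6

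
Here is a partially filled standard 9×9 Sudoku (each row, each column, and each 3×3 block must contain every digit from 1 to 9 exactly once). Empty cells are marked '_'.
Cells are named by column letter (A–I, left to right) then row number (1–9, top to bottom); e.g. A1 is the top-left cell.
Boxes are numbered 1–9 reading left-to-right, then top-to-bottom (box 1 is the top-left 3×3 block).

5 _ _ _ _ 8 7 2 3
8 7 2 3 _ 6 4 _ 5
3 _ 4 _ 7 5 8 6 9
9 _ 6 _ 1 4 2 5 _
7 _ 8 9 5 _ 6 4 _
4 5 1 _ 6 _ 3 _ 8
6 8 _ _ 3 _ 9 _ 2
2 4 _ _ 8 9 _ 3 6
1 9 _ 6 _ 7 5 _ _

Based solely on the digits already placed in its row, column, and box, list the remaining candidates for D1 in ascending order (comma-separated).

Row 1 already contains {2, 3, 5, 7, 8}.
Column D already contains {3, 6, 9}.
Its 3×3 block (box 2) already contains {3, 5, 6, 7, 8}.
Removing those from 1–9 leaves {1, 4} as the candidates for D1.

1,4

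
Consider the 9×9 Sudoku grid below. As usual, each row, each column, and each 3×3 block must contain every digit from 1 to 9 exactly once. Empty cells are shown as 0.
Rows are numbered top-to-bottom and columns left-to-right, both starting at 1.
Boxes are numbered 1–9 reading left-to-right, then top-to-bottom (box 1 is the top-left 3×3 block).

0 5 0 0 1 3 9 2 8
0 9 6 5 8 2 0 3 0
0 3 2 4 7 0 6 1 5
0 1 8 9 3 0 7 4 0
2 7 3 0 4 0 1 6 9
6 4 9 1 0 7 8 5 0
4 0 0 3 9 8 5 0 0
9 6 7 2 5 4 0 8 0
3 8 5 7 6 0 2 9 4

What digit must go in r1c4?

6

Row 1 already contains {1, 2, 3, 5, 8, 9}.
Column 4 already contains {1, 2, 3, 4, 5, 7, 9}.
Its 3×3 block (box 2) already contains {1, 2, 3, 4, 5, 7, 8}.
The only value from 1–9 not eliminated is 6, so r1c4 = 6.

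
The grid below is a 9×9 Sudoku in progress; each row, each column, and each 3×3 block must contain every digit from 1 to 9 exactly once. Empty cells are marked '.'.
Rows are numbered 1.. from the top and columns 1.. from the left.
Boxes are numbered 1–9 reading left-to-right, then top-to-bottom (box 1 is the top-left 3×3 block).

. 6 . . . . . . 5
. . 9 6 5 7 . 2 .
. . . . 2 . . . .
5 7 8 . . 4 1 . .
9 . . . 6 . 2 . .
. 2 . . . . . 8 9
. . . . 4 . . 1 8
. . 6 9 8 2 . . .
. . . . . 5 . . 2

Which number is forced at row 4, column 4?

2

Cell row 4, column 4 itself could take any of {2, 3} by direct elimination.
Consider where 2 can go in column 4.
row 1, column 4 is out (box 2 already has a 2). row 3, column 4 is out (row 3 already has a 2). row 5, column 4 is out (row 5 already has a 2). row 6, column 4 is out (row 6 already has a 2). The remaining empty cells in column 4 are similarly blocked.
So the only cell in column 4 that can hold 2 is row 4, column 4.
Therefore row 4, column 4 = 2.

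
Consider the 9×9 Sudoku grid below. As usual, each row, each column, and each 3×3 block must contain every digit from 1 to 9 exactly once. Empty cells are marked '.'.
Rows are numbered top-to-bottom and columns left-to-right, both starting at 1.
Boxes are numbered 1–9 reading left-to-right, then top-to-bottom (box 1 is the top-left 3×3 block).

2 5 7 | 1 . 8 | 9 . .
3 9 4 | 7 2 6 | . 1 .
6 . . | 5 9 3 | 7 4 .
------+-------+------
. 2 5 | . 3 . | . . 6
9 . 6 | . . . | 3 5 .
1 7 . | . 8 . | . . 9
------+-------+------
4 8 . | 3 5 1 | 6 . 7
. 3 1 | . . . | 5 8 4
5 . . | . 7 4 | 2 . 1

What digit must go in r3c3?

8

Row 3 already contains {3, 4, 5, 6, 7, 9}.
Column 3 already contains {1, 4, 5, 6, 7}.
Its 3×3 block (box 1) already contains {2, 3, 4, 5, 6, 7, 9}.
The only value from 1–9 not eliminated is 8, so r3c3 = 8.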